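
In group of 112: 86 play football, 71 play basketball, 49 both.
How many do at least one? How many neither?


|A∪B| = 86+71-49 = 108
Neither = 112-108 = 4

At least one: 108; Neither: 4


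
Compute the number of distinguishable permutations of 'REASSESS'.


Letters: 8, freq: {'R': 1, 'E': 2, 'A': 1, 'S': 4}
8!/(1!×2!×1!×4!) = 40320/48 = 840

840


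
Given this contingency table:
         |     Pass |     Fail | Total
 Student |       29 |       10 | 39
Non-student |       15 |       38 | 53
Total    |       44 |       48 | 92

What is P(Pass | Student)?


P(Pass | Student) = 29/(29+10) = 29/39

P(Pass|Student) = 29/39 ≈ 74.36%


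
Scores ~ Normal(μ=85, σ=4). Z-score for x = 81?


z = (x - μ)/σ = (81 - 85)/4 = -1.0

z = -1.0


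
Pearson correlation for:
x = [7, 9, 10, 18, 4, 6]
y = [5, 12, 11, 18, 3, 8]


n=6, Σx=54, Σy=57, Σxy=637, Σx²=606, Σy²=687
r = (6×637 - 54×57)/√((6×606 - 54²)(6×687 - 57²))
= 744/√(720×873) = 744/√628560 ≈ 744/792.8178 ≈ 0.9384

r ≈ 0.9384


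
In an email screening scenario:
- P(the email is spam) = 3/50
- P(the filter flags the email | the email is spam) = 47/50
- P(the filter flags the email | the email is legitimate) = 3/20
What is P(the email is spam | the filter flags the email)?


Using Bayes' theorem:
P(A|B) = P(B|A)·P(A) / P(B)

P(the filter flags the email) = 47/50 × 3/50 + 3/20 × 47/50
= 141/2500 + 141/1000 = 987/5000

P(the email is spam|the filter flags the email) = (141/2500) / (987/5000) = 2/7

P(the email is spam|the filter flags the email) = 2/7 ≈ 28.57%


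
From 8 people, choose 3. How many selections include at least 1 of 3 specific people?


Complement: C(8,3) - C(5,3) = 56 - 10 = 46

46


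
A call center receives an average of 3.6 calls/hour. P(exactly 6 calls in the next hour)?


Poisson(λ=3.6): P(X=6) = e^(-λ)×λ^k/k!
= e^(-3.6) × 3.6^6 / 6!
≈ 0.02732372245 × 2176.782336 / 720 ≈ 0.082608

P(X=6) ≈ 0.082608 ≈ 8.26%


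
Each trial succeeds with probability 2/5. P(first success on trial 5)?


Geometric: P(X=5) = (1-p)^(k-1)×p = (3/5)^4×2/5 = 162/3125

P(X=5) = 162/3125 ≈ 5.18%


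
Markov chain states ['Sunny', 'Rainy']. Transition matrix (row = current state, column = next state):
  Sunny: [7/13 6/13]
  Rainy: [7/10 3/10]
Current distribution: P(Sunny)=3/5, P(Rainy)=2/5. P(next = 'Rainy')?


P(next=Rainy) = Σᵢ P(now=i)×P(i→Rainy)
= 3/5×6/13 + 2/5×3/10
= 18/65 + 3/25 = 129/325

P = 129/325 ≈ 0.3969


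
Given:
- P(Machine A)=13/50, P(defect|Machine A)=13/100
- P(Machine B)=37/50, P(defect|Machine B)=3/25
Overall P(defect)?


P(B) = Σ P(B|Aᵢ)×P(Aᵢ)
  13/100×13/50 = 169/5000
  3/25×37/50 = 111/1250
Sum = 613/5000

P(defect) = 613/5000 ≈ 12.26%


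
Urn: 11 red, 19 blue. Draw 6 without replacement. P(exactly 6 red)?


Hypergeometric: C(11,6)×C(19,0)/C(30,6)
= 462×1/593775 = 22/28275

P(X=6) = 22/28275 ≈ 0.08%


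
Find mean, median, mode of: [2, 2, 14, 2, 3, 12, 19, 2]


Sorted: [2, 2, 2, 2, 3, 12, 14, 19]
Mean = 56/8 = 7
Median = 5/2
Freq: {2: 4, 14: 1, 3: 1, 12: 1, 19: 1}
Mode: [2]

Mean=7, Median=5/2, Mode=2


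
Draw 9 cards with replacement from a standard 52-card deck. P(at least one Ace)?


P(not a Ace) = 48/52 = 12/13
P(none in 9 draws) = (12/13)^9 = 5159780352/10604499373
P(≥1 Ace) = 1 - 5159780352/10604499373 = 5444719021/10604499373

P = 5444719021/10604499373 ≈ 51.34%


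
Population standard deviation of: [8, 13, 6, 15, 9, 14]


Mean = 65/6
  (8-65/6)²=289/36
  (13-65/6)²=169/36
  (6-65/6)²=841/36
  (15-65/6)²=625/36
  (9-65/6)²=121/36
  (14-65/6)²=361/36
Σ(x-μ)² = 401/6
σ² = (401/6)/6 = 401/36

σ = √(401/36) ≈ 3.3375


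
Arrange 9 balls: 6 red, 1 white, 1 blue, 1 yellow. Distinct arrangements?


9!/(6!×1!×1!×1!) = 504

504


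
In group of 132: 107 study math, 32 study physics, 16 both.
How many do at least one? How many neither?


|A∪B| = 107+32-16 = 123
Neither = 132-123 = 9

At least one: 123; Neither: 9


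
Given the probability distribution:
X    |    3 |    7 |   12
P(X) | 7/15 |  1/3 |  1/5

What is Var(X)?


E[X] = 92/15
E[X²] = 148/3
Var(X) = E[X²] - (E[X])² = 148/3 - 8464/225 = 2636/225

Var(X) = 2636/225 ≈ 11.7156


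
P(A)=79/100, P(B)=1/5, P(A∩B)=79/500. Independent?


P(A)×P(B) = 79/500
P(A∩B) = 79/500
Equal ✓ → Independent

Yes, independent


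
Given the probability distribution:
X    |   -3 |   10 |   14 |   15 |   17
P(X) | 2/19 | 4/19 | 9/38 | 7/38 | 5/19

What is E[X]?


E[X] = Σ x·P(X=x)
= (-3)×(2/19) + (10)×(4/19) + (14)×(9/38) + (15)×(7/38) + (17)×(5/19)
= 469/38

E[X] = 469/38


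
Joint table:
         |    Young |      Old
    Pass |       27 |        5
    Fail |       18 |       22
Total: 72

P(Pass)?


P(Pass) = (27+5)/72 = 32/72 = 4/9

P(Pass) = 4/9 ≈ 44.44%


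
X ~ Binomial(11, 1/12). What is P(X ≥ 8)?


P(X ≥ 8) = Σ P(X=i) for i=8..11
P(X=8) = 73205/247669456896
P(X=9) = 6655/743008370688
P(X=10) = 121/743008370688
P(X=11) = 1/743008370688
Sum = 9433/30958682112

P(X ≥ 8) = 9433/30958682112 ≈ 0.00%


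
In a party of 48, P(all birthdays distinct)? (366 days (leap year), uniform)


P(all different) = Π(366-i)/366 for i=0..47
= (366/366)×(365/366)×...×(319/366)
= 0.039768

P ≈ 0.0398 ≈ 3.98%


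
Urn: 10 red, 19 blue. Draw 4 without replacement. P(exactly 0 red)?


Hypergeometric: C(10,0)×C(19,4)/C(29,4)
= 1×3876/23751 = 1292/7917

P(X=0) = 1292/7917 ≈ 16.32%


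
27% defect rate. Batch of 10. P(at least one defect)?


P(all good) = (73/100)^10 = 4297625829703557649/100000000000000000000
P(≥1 defect) = 95702374170296442351/100000000000000000000

P = 95702374170296442351/100000000000000000000 ≈ 95.70%


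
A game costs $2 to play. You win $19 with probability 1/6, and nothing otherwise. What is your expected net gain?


E[gain] = (19-2)×1/6 + (-2)×5/6
= 17/6 - 5/3 = 7/6

Expected net gain = $7/6 ≈ $1.17


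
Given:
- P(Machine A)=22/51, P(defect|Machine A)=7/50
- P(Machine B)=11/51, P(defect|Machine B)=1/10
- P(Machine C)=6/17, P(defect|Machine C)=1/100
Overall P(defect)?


P(B) = Σ P(B|Aᵢ)×P(Aᵢ)
  7/50×22/51 = 77/1275
  1/10×11/51 = 11/510
  1/100×6/17 = 3/850
Sum = 109/1275

P(defect) = 109/1275 ≈ 8.55%


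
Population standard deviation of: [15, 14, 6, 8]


Mean = 43/4
  (15-43/4)²=289/16
  (14-43/4)²=169/16
  (6-43/4)²=361/16
  (8-43/4)²=121/16
Σ(x-μ)² = 235/4
σ² = (235/4)/4 = 235/16

σ = √(235/16) ≈ 3.8324


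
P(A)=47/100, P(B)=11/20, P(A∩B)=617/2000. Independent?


P(A)×P(B) = 517/2000
P(A∩B) = 617/2000
Not equal → NOT independent

No, not independent


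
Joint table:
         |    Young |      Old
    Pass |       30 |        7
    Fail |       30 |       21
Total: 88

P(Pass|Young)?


P(Pass|Young) = 30/(30+30) = 30/60 = 1/2

P = 1/2 ≈ 50.00%


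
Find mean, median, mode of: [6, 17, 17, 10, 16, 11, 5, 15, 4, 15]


Sorted: [4, 5, 6, 10, 11, 15, 15, 16, 17, 17]
Mean = 116/10 = 58/5
Median = 13
Freq: {6: 1, 17: 2, 10: 1, 16: 1, 11: 1, 5: 1, 15: 2, 4: 1}
Mode: [15, 17]

Mean=58/5, Median=13, Mode=[15, 17]


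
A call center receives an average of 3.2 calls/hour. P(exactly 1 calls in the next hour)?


Poisson(λ=3.2): P(X=1) = e^(-λ)×λ^k/k!
= e^(-3.2) × 3.2^1 / 1!
≈ 0.04076220398 × 3.2 / 1 ≈ 0.130439

P(X=1) ≈ 0.130439 ≈ 13.04%


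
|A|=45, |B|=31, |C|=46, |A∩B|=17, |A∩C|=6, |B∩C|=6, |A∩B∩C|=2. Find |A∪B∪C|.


|A∪B∪C| = 45+31+46-17-6-6+2 = 95

|A∪B∪C| = 95


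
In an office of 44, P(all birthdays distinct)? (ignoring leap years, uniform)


P(all different) = Π(365-i)/365 for i=0..43
= (365/365)×(364/365)×...×(322/365)
= 0.067115

P ≈ 0.0671 ≈ 6.71%


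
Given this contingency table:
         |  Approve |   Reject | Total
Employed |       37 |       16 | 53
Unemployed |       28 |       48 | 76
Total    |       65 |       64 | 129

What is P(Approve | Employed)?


P(Approve | Employed) = 37/(37+16) = 37/53

P(Approve|Employed) = 37/53 ≈ 69.81%


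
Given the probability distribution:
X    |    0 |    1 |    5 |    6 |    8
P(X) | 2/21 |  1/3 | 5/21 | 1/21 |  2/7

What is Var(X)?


E[X] = 86/21
E[X²] = 184/7
Var(X) = E[X²] - (E[X])² = 184/7 - 7396/441 = 4196/441

Var(X) = 4196/441 ≈ 9.5147


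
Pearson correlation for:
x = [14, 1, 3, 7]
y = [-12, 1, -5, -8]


n=4, Σx=25, Σy=-24, Σxy=-238, Σx²=255, Σy²=234
r = (4×(-238) - 25×(-24))/√((4×255 - 25²)(4×234 - (-24)²))
= -352/√(395×360) = -352/√142200 ≈ -352/377.0942 ≈ -0.9335

r ≈ -0.9335


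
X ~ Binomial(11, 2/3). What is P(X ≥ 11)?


P(X ≥ 11) = Σ P(X=i) for i=11..11
P(X=11) = 2048/177147
Sum = 2048/177147

P(X ≥ 11) = 2048/177147 ≈ 1.16%


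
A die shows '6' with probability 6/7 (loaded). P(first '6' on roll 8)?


Geometric: P(X=8) = (1-p)^(k-1)×p = (1/7)^7×6/7 = 6/5764801

P(X=8) = 6/5764801 ≈ 0.00%


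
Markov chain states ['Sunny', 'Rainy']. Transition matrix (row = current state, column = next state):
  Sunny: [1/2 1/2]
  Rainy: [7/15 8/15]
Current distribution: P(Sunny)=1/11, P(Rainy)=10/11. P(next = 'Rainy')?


P(next=Rainy) = Σᵢ P(now=i)×P(i→Rainy)
= 1/11×1/2 + 10/11×8/15
= 1/22 + 16/33 = 35/66

P = 35/66 ≈ 0.5303


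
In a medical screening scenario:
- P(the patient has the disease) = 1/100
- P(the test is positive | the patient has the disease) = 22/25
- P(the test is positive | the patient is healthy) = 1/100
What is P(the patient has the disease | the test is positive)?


Using Bayes' theorem:
P(A|B) = P(B|A)·P(A) / P(B)

P(the test is positive) = 22/25 × 1/100 + 1/100 × 99/100
= 11/1250 + 99/10000 = 187/10000

P(the patient has the disease|the test is positive) = (11/1250) / (187/10000) = 8/17

P(the patient has the disease|the test is positive) = 8/17 ≈ 47.06%


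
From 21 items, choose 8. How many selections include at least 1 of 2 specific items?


Complement: C(21,8) - C(19,8) = 203490 - 75582 = 127908

127908


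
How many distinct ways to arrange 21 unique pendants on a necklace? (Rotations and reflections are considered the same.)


Free circular arrangements: rotations and reflections both identified.
(n-1)!/2 = 20!/2 = 2432902008176640000/2 = 1216451004088320000

1216451004088320000


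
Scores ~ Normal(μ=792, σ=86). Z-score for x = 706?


z = (x - μ)/σ = (706 - 792)/86 = -1.0

z = -1.0


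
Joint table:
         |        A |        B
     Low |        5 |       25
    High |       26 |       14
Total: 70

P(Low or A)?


P(Low∨A) = P(Low) + P(A) - P(Low∧A)
= (30 + 31 - 5)/70 = 56/70 = 4/5

P = 4/5 ≈ 80.00%


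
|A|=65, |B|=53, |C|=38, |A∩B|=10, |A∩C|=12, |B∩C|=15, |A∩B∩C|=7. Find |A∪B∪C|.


|A∪B∪C| = 65+53+38-10-12-15+7 = 126

|A∪B∪C| = 126


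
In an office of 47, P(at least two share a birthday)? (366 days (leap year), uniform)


P(all different) = Π(366-i)/366 for i=0..46
= 0.045628
P(match) = 1 - 0.045628 = 0.954372

P ≈ 0.9544 ≈ 95.44%


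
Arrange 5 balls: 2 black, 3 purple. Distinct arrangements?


5!/(2!×3!) = 10

10


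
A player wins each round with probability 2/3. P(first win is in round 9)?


Geometric: P(X=9) = (1-p)^(k-1)×p = (1/3)^8×2/3 = 2/19683

P(X=9) = 2/19683 ≈ 0.01%


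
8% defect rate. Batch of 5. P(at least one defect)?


P(all good) = (23/25)^5 = 6436343/9765625
P(≥1 defect) = 3329282/9765625

P = 3329282/9765625 ≈ 34.09%


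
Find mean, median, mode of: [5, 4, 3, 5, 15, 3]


Sorted: [3, 3, 4, 5, 5, 15]
Mean = 35/6
Median = 9/2
Freq: {5: 2, 4: 1, 3: 2, 15: 1}
Mode: [3, 5]

Mean=35/6, Median=9/2, Mode=[3, 5]


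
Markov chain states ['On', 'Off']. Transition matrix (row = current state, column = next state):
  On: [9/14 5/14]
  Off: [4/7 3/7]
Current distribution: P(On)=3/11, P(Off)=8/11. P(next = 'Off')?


P(next=Off) = Σᵢ P(now=i)×P(i→Off)
= 3/11×5/14 + 8/11×3/7
= 15/154 + 24/77 = 9/22

P = 9/22 ≈ 0.4091


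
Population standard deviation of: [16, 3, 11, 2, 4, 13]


Mean = 49/6
  (16-49/6)²=2209/36
  (3-49/6)²=961/36
  (11-49/6)²=289/36
  (2-49/6)²=1369/36
  (4-49/6)²=625/36
  (13-49/6)²=841/36
Σ(x-μ)² = 1049/6
σ² = (1049/6)/6 = 1049/36

σ = √(1049/36) ≈ 5.3980


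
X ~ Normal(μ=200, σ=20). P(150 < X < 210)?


z₁=(150-200)/20=-2.5, z₂=(210-200)/20=0.5
P = Φ(0.5) - Φ(-2.5) = 0.691462 - 0.006210 = 0.685252 ≈ 0.6853

P(150 < X < 210) ≈ 0.6853


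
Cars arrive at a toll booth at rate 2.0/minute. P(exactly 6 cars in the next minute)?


Poisson(λ=2.0): P(X=6) = e^(-λ)×λ^k/k!
= e^(-2.0) × 2.0^6 / 6!
≈ 0.1353352832 × 64 / 720 ≈ 0.012030

P(X=6) ≈ 0.012030 ≈ 1.20%


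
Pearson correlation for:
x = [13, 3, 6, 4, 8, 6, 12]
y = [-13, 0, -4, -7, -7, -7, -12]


n=7, Σx=52, Σy=-50, Σxy=-463, Σx²=474, Σy²=476
r = (7×(-463) - 52×(-50))/√((7×474 - 52²)(7×476 - (-50)²))
= -641/√(614×832) = -641/√510848 ≈ -641/714.7363 ≈ -0.8968

r ≈ -0.8968


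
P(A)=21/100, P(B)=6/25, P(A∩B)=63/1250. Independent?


P(A)×P(B) = 63/1250
P(A∩B) = 63/1250
Equal ✓ → Independent

Yes, independent


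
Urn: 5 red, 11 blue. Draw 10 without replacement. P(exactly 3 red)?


Hypergeometric: C(5,3)×C(11,7)/C(16,10)
= 10×330/8008 = 75/182

P(X=3) = 75/182 ≈ 41.21%


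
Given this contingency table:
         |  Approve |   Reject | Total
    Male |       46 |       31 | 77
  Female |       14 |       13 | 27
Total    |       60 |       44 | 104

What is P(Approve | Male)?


P(Approve | Male) = 46/(46+31) = 46/77

P(Approve|Male) = 46/77 ≈ 59.74%


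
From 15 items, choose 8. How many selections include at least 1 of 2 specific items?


Complement: C(15,8) - C(13,8) = 6435 - 1287 = 5148

5148


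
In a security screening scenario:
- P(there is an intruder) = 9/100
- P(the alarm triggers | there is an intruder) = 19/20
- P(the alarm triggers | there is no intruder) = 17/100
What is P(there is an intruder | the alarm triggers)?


Using Bayes' theorem:
P(A|B) = P(B|A)·P(A) / P(B)

P(the alarm triggers) = 19/20 × 9/100 + 17/100 × 91/100
= 171/2000 + 1547/10000 = 1201/5000

P(there is an intruder|the alarm triggers) = (171/2000) / (1201/5000) = 855/2402

P(there is an intruder|the alarm triggers) = 855/2402 ≈ 35.60%


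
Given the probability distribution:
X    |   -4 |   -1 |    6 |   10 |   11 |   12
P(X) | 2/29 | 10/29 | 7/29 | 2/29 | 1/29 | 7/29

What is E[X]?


E[X] = Σ x·P(X=x)
= (-4)×(2/29) + (-1)×(10/29) + (6)×(7/29) + (10)×(2/29) + (11)×(1/29) + (12)×(7/29)
= 139/29

E[X] = 139/29


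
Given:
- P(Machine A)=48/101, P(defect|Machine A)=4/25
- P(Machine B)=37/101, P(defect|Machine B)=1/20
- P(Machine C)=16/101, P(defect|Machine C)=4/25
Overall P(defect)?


P(B) = Σ P(B|Aᵢ)×P(Aᵢ)
  4/25×48/101 = 192/2525
  1/20×37/101 = 37/2020
  4/25×16/101 = 64/2525
Sum = 1209/10100

P(defect) = 1209/10100 ≈ 11.97%


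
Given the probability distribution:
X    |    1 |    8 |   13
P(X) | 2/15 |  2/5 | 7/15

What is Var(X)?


E[X] = 47/5
E[X²] = 523/5
Var(X) = E[X²] - (E[X])² = 523/5 - 2209/25 = 406/25

Var(X) = 406/25 ≈ 16.2400


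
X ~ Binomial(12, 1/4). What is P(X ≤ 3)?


P(X ≤ 3) = Σ P(X=i) for i=0..3
P(X=0) = 531441/16777216
P(X=1) = 531441/4194304
P(X=2) = 1948617/8388608
P(X=3) = 1082565/4194304
Sum = 10884699/16777216

P(X ≤ 3) = 10884699/16777216 ≈ 64.88%


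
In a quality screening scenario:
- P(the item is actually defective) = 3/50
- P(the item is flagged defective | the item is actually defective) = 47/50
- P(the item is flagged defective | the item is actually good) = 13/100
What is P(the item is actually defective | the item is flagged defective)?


Using Bayes' theorem:
P(A|B) = P(B|A)·P(A) / P(B)

P(the item is flagged defective) = 47/50 × 3/50 + 13/100 × 47/50
= 141/2500 + 611/5000 = 893/5000

P(the item is actually defective|the item is flagged defective) = (141/2500) / (893/5000) = 6/19

P(the item is actually defective|the item is flagged defective) = 6/19 ≈ 31.58%


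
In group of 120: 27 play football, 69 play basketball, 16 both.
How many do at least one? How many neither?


|A∪B| = 27+69-16 = 80
Neither = 120-80 = 40

At least one: 80; Neither: 40


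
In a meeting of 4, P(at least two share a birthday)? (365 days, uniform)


P(all different) = Π(365-i)/365 for i=0..3
= 0.983644
P(match) = 1 - 0.983644 = 0.016356

P ≈ 0.0164 ≈ 1.64%


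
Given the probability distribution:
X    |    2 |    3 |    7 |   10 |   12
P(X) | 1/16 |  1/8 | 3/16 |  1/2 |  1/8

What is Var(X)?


E[X] = 133/16
E[X²] = 1257/16
Var(X) = E[X²] - (E[X])² = 1257/16 - 17689/256 = 2423/256

Var(X) = 2423/256 ≈ 9.4648


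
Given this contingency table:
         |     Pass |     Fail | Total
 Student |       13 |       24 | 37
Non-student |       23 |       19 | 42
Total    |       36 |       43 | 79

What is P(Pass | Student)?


P(Pass | Student) = 13/(13+24) = 13/37

P(Pass|Student) = 13/37 ≈ 35.14%


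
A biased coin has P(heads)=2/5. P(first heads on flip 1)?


Geometric: P(X=1) = (1-p)^(k-1)×p = (3/5)^0×2/5 = 2/5

P(X=1) = 2/5 ≈ 40.00%


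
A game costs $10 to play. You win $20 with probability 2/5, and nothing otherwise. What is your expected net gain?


E[gain] = (20-10)×2/5 + (-10)×3/5
= 4 - 6 = -2

Expected net gain = $-2 ≈ $-2.00


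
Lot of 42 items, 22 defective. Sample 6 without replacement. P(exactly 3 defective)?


Hypergeometric: C(22,3)×C(20,3)/C(42,6)
= 1540×1140/5245786 = 6600/19721

P(X=3) = 6600/19721 ≈ 33.47%


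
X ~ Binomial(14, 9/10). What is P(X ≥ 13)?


P(X ≥ 13) = Σ P(X=i) for i=13..14
P(X=13) = 17793060798303/50000000000000
P(X=14) = 22876792454961/100000000000000
Sum = 58462914051567/100000000000000

P(X ≥ 13) = 58462914051567/100000000000000 ≈ 58.46%


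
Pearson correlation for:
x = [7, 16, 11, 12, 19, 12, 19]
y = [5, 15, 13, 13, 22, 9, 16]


n=7, Σx=96, Σy=93, Σxy=1404, Σx²=1436, Σy²=1409
r = (7×1404 - 96×93)/√((7×1436 - 96²)(7×1409 - 93²))
= 900/√(836×1214) = 900/√1014904 ≈ 900/1007.4244 ≈ 0.8934

r ≈ 0.8934


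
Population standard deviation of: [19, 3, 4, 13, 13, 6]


Mean = 58/6 = 29/3
  (19-29/3)²=784/9
  (3-29/3)²=400/9
  (4-29/3)²=289/9
  (13-29/3)²=100/9
  (13-29/3)²=100/9
  (6-29/3)²=121/9
Σ(x-μ)² = 598/3
σ² = (598/3)/6 = 299/9

σ = √(299/9) ≈ 5.7639


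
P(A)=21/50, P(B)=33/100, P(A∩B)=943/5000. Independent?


P(A)×P(B) = 693/5000
P(A∩B) = 943/5000
Not equal → NOT independent

No, not independent


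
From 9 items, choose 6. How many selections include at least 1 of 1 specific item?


Complement: C(9,6) - C(8,6) = 84 - 28 = 56

56


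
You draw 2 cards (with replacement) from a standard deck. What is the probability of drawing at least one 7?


P(not a 7) = 48/52 = 12/13
P(none in 2 draws) = (12/13)^2 = 144/169
P(≥1 7) = 1 - 144/169 = 25/169

P = 25/169 ≈ 14.79%


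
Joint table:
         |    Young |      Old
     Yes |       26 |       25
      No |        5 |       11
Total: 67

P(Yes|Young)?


P(Yes|Young) = 26/(26+5) = 26/31

P = 26/31 ≈ 83.87%


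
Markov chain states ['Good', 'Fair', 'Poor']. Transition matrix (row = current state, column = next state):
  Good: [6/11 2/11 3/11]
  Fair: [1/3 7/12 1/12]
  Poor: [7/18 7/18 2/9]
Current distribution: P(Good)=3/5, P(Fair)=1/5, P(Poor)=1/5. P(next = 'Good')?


P(next=Good) = Σᵢ P(now=i)×P(i→Good)
= 3/5×6/11 + 1/5×1/3 + 1/5×7/18
= 18/55 + 1/15 + 7/90 = 467/990

P = 467/990 ≈ 0.4717


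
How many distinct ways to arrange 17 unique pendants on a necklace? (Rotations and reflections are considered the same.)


Free circular arrangements: rotations and reflections both identified.
(n-1)!/2 = 16!/2 = 20922789888000/2 = 10461394944000

10461394944000


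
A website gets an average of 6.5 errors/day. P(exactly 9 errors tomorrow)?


Poisson(λ=6.5): P(X=9) = e^(-λ)×λ^k/k!
= e^(-6.5) × 6.5^9 / 9!
≈ 0.001503439193 × 20711912.8379 / 362880 ≈ 0.085811

P(X=9) ≈ 0.085811 ≈ 8.58%


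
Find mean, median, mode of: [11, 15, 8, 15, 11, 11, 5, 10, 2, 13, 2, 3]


Sorted: [2, 2, 3, 5, 8, 10, 11, 11, 11, 13, 15, 15]
Mean = 106/12 = 53/6
Median = 21/2
Freq: {11: 3, 15: 2, 8: 1, 5: 1, 10: 1, 2: 2, 13: 1, 3: 1}
Mode: [11]

Mean=53/6, Median=21/2, Mode=11


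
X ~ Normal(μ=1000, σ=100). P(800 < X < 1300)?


z₁=(800-1000)/100=-2.0, z₂=(1300-1000)/100=3.0
P = Φ(3.0) - Φ(-2.0) = 0.998650 - 0.022750 = 0.975900 ≈ 0.9759

P(800 < X < 1300) ≈ 0.9759


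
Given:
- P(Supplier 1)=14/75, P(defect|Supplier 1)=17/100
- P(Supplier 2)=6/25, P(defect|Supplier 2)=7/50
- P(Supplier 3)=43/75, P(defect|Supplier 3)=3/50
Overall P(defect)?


P(B) = Σ P(B|Aᵢ)×P(Aᵢ)
  17/100×14/75 = 119/3750
  7/50×6/25 = 21/625
  3/50×43/75 = 43/1250
Sum = 187/1875

P(defect) = 187/1875 ≈ 9.97%


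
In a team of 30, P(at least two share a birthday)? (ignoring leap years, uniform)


P(all different) = Π(365-i)/365 for i=0..29
= 0.293684
P(match) = 1 - 0.293684 = 0.706316

P ≈ 0.7063 ≈ 70.63%


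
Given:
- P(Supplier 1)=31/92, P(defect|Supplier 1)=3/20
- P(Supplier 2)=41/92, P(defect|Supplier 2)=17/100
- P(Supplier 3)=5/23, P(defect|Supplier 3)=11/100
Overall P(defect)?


P(B) = Σ P(B|Aᵢ)×P(Aᵢ)
  3/20×31/92 = 93/1840
  17/100×41/92 = 697/9200
  11/100×5/23 = 11/460
Sum = 691/4600

P(defect) = 691/4600 ≈ 15.02%


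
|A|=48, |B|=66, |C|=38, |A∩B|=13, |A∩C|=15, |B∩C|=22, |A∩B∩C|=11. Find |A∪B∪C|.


|A∪B∪C| = 48+66+38-13-15-22+11 = 113

|A∪B∪C| = 113


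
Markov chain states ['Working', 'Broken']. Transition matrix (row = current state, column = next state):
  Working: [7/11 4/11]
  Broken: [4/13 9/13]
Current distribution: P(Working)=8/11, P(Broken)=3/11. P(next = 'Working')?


P(next=Working) = Σᵢ P(now=i)×P(i→Working)
= 8/11×7/11 + 3/11×4/13
= 56/121 + 12/143 = 860/1573

P = 860/1573 ≈ 0.5467


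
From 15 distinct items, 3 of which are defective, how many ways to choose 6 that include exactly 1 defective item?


Choose 1 of the 3 defective items and 5 of the other 12 items:
C(3,1)×C(12,5) = 3×792 = 2376

2376


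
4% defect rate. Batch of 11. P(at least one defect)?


P(all good) = (24/25)^11 = 1521681143169024/2384185791015625
P(≥1 defect) = 862504647846601/2384185791015625

P = 862504647846601/2384185791015625 ≈ 36.18%


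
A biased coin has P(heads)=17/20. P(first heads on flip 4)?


Geometric: P(X=4) = (1-p)^(k-1)×p = (3/20)^3×17/20 = 459/160000

P(X=4) = 459/160000 ≈ 0.29%


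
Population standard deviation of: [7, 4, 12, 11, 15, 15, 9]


Mean = 73/7
  (7-73/7)²=576/49
  (4-73/7)²=2025/49
  (12-73/7)²=121/49
  (11-73/7)²=16/49
  (15-73/7)²=1024/49
  (15-73/7)²=1024/49
  (9-73/7)²=100/49
Σ(x-μ)² = 698/7
σ² = (698/7)/7 = 698/49

σ = √(698/49) ≈ 3.7742


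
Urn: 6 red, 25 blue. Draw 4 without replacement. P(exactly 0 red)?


Hypergeometric: C(6,0)×C(25,4)/C(31,4)
= 1×12650/31465 = 2530/6293

P(X=0) = 2530/6293 ≈ 40.20%


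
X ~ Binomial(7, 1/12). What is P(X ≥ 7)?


P(X ≥ 7) = Σ P(X=i) for i=7..7
P(X=7) = 1/35831808
Sum = 1/35831808

P(X ≥ 7) = 1/35831808 ≈ 0.00%


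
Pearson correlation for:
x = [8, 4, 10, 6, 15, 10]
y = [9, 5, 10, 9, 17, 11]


n=6, Σx=53, Σy=61, Σxy=611, Σx²=541, Σy²=697
r = (6×611 - 53×61)/√((6×541 - 53²)(6×697 - 61²))
= 433/√(437×461) = 433/√201457 ≈ 433/448.8396 ≈ 0.9647

r ≈ 0.9647


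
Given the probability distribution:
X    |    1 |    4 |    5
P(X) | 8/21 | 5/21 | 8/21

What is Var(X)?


E[X] = 68/21
E[X²] = 96/7
Var(X) = E[X²] - (E[X])² = 96/7 - 4624/441 = 1424/441

Var(X) = 1424/441 ≈ 3.2290


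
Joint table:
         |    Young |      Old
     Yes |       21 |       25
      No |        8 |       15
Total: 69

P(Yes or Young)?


P(Yes∨Young) = P(Yes) + P(Young) - P(Yes∧Young)
= (46 + 29 - 21)/69 = 54/69 = 18/23

P = 18/23 ≈ 78.26%


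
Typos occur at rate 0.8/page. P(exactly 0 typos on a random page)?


Poisson(λ=0.8): P(X=0) = e^(-λ)×λ^k/k!
= e^(-0.8) × 0.8^0 / 0!
≈ 0.4493289641 × 1 / 1 ≈ 0.449329

P(X=0) ≈ 0.449329 ≈ 44.93%


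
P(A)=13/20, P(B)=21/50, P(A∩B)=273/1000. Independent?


P(A)×P(B) = 273/1000
P(A∩B) = 273/1000
Equal ✓ → Independent

Yes, independent


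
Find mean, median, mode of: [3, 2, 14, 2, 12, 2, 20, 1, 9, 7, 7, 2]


Sorted: [1, 2, 2, 2, 2, 3, 7, 7, 9, 12, 14, 20]
Mean = 81/12 = 27/4
Median = 5
Freq: {3: 1, 2: 4, 14: 1, 12: 1, 20: 1, 1: 1, 9: 1, 7: 2}
Mode: [2]

Mean=27/4, Median=5, Mode=2


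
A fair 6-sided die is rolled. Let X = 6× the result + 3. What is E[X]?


E[die] = (1+6)/2 = 7/2
E[X] = 6×7/2 + 3 = 24

E[X] = 24


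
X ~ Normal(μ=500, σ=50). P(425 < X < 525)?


z₁=(425-500)/50=-1.5, z₂=(525-500)/50=0.5
P = Φ(0.5) - Φ(-1.5) = 0.691462 - 0.066807 = 0.624655 ≈ 0.6247

P(425 < X < 525) ≈ 0.6247


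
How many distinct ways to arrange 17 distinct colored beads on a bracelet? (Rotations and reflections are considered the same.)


Free circular arrangements: rotations and reflections both identified.
(n-1)!/2 = 16!/2 = 20922789888000/2 = 10461394944000

10461394944000


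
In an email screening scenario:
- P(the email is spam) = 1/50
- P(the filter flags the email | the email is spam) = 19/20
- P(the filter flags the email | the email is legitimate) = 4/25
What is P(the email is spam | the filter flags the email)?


Using Bayes' theorem:
P(A|B) = P(B|A)·P(A) / P(B)

P(the filter flags the email) = 19/20 × 1/50 + 4/25 × 49/50
= 19/1000 + 98/625 = 879/5000

P(the email is spam|the filter flags the email) = (19/1000) / (879/5000) = 95/879

P(the email is spam|the filter flags the email) = 95/879 ≈ 10.81%


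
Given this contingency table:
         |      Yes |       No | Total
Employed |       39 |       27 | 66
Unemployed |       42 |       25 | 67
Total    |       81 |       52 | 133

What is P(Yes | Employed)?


P(Yes | Employed) = 39/(39+27) = 39/66 = 13/22

P(Yes|Employed) = 13/22 ≈ 59.09%


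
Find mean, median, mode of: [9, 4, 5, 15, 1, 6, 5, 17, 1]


Sorted: [1, 1, 4, 5, 5, 6, 9, 15, 17]
Mean = 63/9 = 7
Median = 5
Freq: {9: 1, 4: 1, 5: 2, 15: 1, 1: 2, 6: 1, 17: 1}
Mode: [1, 5]

Mean=7, Median=5, Mode=[1, 5]


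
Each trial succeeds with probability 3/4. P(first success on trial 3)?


Geometric: P(X=3) = (1-p)^(k-1)×p = (1/4)^2×3/4 = 3/64

P(X=3) = 3/64 ≈ 4.69%


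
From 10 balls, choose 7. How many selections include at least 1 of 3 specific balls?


Complement: C(10,7) - C(7,7) = 120 - 1 = 119

119


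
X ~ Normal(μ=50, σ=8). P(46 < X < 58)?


z₁=(46-50)/8=-0.5, z₂=(58-50)/8=1.0
P = Φ(1.0) - Φ(-0.5) = 0.841345 - 0.308538 = 0.532807 ≈ 0.5328

P(46 < X < 58) ≈ 0.5328


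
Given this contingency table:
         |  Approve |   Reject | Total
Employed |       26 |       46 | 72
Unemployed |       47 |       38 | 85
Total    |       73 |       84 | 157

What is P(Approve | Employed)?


P(Approve | Employed) = 26/(26+46) = 26/72 = 13/36

P(Approve|Employed) = 13/36 ≈ 36.11%


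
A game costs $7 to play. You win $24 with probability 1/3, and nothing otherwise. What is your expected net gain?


E[gain] = (24-7)×1/3 + (-7)×2/3
= 17/3 - 14/3 = 1

Expected net gain = $1 ≈ $1.00


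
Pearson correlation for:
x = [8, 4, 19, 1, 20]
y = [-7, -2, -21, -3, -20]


n=5, Σx=52, Σy=-53, Σxy=-866, Σx²=842, Σy²=903
r = (5×(-866) - 52×(-53))/√((5×842 - 52²)(5×903 - (-53)²))
= -1574/√(1506×1706) = -1574/√2569236 ≈ -1574/1602.8837 ≈ -0.9820

r ≈ -0.9820


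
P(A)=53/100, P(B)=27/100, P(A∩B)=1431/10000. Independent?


P(A)×P(B) = 1431/10000
P(A∩B) = 1431/10000
Equal ✓ → Independent

Yes, independent


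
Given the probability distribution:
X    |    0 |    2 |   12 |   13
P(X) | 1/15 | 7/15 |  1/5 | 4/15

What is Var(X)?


E[X] = 34/5
E[X²] = 1136/15
Var(X) = E[X²] - (E[X])² = 1136/15 - 1156/25 = 2212/75

Var(X) = 2212/75 ≈ 29.4933


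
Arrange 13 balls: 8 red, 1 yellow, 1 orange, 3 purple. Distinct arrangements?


13!/(8!×1!×1!×3!) = 25740

25740


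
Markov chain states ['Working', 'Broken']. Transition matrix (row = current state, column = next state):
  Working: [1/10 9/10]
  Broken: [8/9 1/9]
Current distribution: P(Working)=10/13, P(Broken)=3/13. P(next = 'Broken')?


P(next=Broken) = Σᵢ P(now=i)×P(i→Broken)
= 10/13×9/10 + 3/13×1/9
= 9/13 + 1/39 = 28/39

P = 28/39 ≈ 0.7179


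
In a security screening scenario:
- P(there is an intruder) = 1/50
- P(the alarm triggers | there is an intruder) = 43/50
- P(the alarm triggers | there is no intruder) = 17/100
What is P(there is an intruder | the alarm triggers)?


Using Bayes' theorem:
P(A|B) = P(B|A)·P(A) / P(B)

P(the alarm triggers) = 43/50 × 1/50 + 17/100 × 49/50
= 43/2500 + 833/5000 = 919/5000

P(there is an intruder|the alarm triggers) = (43/2500) / (919/5000) = 86/919

P(there is an intruder|the alarm triggers) = 86/919 ≈ 9.36%


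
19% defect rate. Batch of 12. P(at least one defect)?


P(all good) = (81/100)^12 = 79766443076872509863361/1000000000000000000000000
P(≥1 defect) = 920233556923127490136639/1000000000000000000000000

P = 920233556923127490136639/1000000000000000000000000 ≈ 92.02%


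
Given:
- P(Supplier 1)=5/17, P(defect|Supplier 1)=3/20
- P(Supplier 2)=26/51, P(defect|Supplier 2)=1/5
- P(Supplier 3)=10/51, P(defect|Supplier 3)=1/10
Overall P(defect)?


P(B) = Σ P(B|Aᵢ)×P(Aᵢ)
  3/20×5/17 = 3/68
  1/5×26/51 = 26/255
  1/10×10/51 = 1/51
Sum = 169/1020

P(defect) = 169/1020 ≈ 16.57%


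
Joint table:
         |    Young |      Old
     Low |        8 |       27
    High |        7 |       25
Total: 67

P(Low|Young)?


P(Low|Young) = 8/(8+7) = 8/15

P = 8/15 ≈ 53.33%


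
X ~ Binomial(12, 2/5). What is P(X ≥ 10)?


P(X ≥ 10) = Σ P(X=i) for i=10..12
P(X=10) = 608256/244140625
P(X=11) = 73728/244140625
P(X=12) = 4096/244140625
Sum = 137216/48828125

P(X ≥ 10) = 137216/48828125 ≈ 0.28%


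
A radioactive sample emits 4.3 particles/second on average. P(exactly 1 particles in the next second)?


Poisson(λ=4.3): P(X=1) = e^(-λ)×λ^k/k!
= e^(-4.3) × 4.3^1 / 1!
≈ 0.01356855901 × 4.3 / 1 ≈ 0.058345

P(X=1) ≈ 0.058345 ≈ 5.83%


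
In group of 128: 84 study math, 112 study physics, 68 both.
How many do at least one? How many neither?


|A∪B| = 84+112-68 = 128
Neither = 128-128 = 0

At least one: 128; Neither: 0


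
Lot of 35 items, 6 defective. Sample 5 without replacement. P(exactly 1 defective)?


Hypergeometric: C(6,1)×C(29,4)/C(35,5)
= 6×23751/324632 = 10179/23188

P(X=1) = 10179/23188 ≈ 43.90%


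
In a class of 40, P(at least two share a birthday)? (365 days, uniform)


P(all different) = Π(365-i)/365 for i=0..39
= 0.108768
P(match) = 1 - 0.108768 = 0.891232

P ≈ 0.8912 ≈ 89.12%


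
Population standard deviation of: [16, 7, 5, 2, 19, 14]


Mean = 63/6 = 21/2
  (16-21/2)²=121/4
  (7-21/2)²=49/4
  (5-21/2)²=121/4
  (2-21/2)²=289/4
  (19-21/2)²=289/4
  (14-21/2)²=49/4
Σ(x-μ)² = 459/2
σ² = (459/2)/6 = 153/4

σ = √(153/4) ≈ 6.1847


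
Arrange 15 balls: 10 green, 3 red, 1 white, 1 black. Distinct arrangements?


15!/(10!×3!×1!×1!) = 60060

60060


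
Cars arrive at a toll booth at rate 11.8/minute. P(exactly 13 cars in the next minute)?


Poisson(λ=11.8): P(X=13) = e^(-λ)×λ^k/k!
= e^(-11.8) × 11.8^13 / 13!
≈ 7.504557915e-06 × 8.59935929763e+13 / 6227020800 ≈ 0.103636

P(X=13) ≈ 0.103636 ≈ 10.36%


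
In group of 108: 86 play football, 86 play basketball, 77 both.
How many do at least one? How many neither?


|A∪B| = 86+86-77 = 95
Neither = 108-95 = 13

At least one: 95; Neither: 13


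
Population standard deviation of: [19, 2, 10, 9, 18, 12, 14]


Mean = 84/7 = 12
  (19-12)²=49
  (2-12)²=100
  (10-12)²=4
  (9-12)²=9
  (18-12)²=36
  (12-12)²=0
  (14-12)²=4
Σ(x-μ)² = 202
σ² = 202/7

σ = √(202/7) ≈ 5.3719


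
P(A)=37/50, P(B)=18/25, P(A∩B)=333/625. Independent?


P(A)×P(B) = 333/625
P(A∩B) = 333/625
Equal ✓ → Independent

Yes, independent


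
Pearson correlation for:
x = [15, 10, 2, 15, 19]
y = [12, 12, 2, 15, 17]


n=5, Σx=61, Σy=58, Σxy=852, Σx²=915, Σy²=806
r = (5×852 - 61×58)/√((5×915 - 61²)(5×806 - 58²))
= 722/√(854×666) = 722/√568764 ≈ 722/754.1644 ≈ 0.9574

r ≈ 0.9574


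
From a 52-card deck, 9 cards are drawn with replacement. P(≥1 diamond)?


P(not a diamond) = 39/52 = 3/4
P(none in 9 draws) = (3/4)^9 = 19683/262144
P(≥1 diamond) = 1 - 19683/262144 = 242461/262144

P = 242461/262144 ≈ 92.49%


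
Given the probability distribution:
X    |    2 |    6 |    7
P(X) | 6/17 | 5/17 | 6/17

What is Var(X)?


E[X] = 84/17
E[X²] = 498/17
Var(X) = E[X²] - (E[X])² = 498/17 - 7056/289 = 1410/289

Var(X) = 1410/289 ≈ 4.8789


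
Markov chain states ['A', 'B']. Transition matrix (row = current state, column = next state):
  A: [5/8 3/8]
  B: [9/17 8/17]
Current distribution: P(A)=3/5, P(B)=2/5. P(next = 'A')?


P(next=A) = Σᵢ P(now=i)×P(i→A)
= 3/5×5/8 + 2/5×9/17
= 3/8 + 18/85 = 399/680

P = 399/680 ≈ 0.5868


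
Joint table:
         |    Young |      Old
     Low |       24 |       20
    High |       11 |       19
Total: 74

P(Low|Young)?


P(Low|Young) = 24/(24+11) = 24/35

P = 24/35 ≈ 68.57%


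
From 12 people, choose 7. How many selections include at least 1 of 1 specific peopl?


Complement: C(12,7) - C(11,7) = 792 - 330 = 462

462


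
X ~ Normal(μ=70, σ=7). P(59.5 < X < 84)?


z₁=(59.5-70)/7=-1.5, z₂=(84-70)/7=2.0
P = Φ(2.0) - Φ(-1.5) = 0.977250 - 0.066807 = 0.910443 ≈ 0.9104

P(59.5 < X < 84) ≈ 0.9104


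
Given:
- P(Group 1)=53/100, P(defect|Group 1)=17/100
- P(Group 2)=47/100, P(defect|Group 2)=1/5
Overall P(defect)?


P(B) = Σ P(B|Aᵢ)×P(Aᵢ)
  17/100×53/100 = 901/10000
  1/5×47/100 = 47/500
Sum = 1841/10000

P(defect) = 1841/10000 ≈ 18.41%


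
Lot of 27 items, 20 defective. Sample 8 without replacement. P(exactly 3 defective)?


Hypergeometric: C(20,3)×C(7,5)/C(27,8)
= 1140×21/2220075 = 532/49335

P(X=3) = 532/49335 ≈ 1.08%


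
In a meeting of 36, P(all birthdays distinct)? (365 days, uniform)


P(all different) = Π(365-i)/365 for i=0..35
= (365/365)×(364/365)×...×(330/365)
= 0.167818

P ≈ 0.1678 ≈ 16.78%


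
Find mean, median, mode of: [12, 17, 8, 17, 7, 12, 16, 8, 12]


Sorted: [7, 8, 8, 12, 12, 12, 16, 17, 17]
Mean = 109/9
Median = 12
Freq: {12: 3, 17: 2, 8: 2, 7: 1, 16: 1}
Mode: [12]

Mean=109/9, Median=12, Mode=12


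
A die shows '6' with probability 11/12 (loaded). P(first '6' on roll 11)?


Geometric: P(X=11) = (1-p)^(k-1)×p = (1/12)^10×11/12 = 11/743008370688

P(X=11) = 11/743008370688 ≈ 0.00%


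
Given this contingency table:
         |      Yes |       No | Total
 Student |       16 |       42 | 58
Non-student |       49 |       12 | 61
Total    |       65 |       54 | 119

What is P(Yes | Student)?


P(Yes | Student) = 16/(16+42) = 16/58 = 8/29

P(Yes|Student) = 8/29 ≈ 27.59%


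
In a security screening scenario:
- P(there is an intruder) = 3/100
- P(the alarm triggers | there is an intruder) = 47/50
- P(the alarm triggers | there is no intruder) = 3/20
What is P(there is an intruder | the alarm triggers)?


Using Bayes' theorem:
P(A|B) = P(B|A)·P(A) / P(B)

P(the alarm triggers) = 47/50 × 3/100 + 3/20 × 97/100
= 141/5000 + 291/2000 = 1737/10000

P(there is an intruder|the alarm triggers) = (141/5000) / (1737/10000) = 94/579

P(there is an intruder|the alarm triggers) = 94/579 ≈ 16.23%


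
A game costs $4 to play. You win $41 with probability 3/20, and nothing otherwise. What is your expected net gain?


E[gain] = (41-4)×3/20 + (-4)×17/20
= 111/20 - 17/5 = 43/20

Expected net gain = $43/20 ≈ $2.15


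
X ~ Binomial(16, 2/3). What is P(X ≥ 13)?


P(X ≥ 13) = Σ P(X=i) for i=13..16
P(X=13) = 4587520/43046721
P(X=14) = 655360/14348907
P(X=15) = 524288/43046721
P(X=16) = 65536/43046721
Sum = 7143424/43046721

P(X ≥ 13) = 7143424/43046721 ≈ 16.59%


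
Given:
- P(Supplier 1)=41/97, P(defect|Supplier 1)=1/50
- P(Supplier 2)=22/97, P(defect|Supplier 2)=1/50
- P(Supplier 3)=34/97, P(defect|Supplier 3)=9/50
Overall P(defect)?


P(B) = Σ P(B|Aᵢ)×P(Aᵢ)
  1/50×41/97 = 41/4850
  1/50×22/97 = 11/2425
  9/50×34/97 = 153/2425
Sum = 369/4850

P(defect) = 369/4850 ≈ 7.61%


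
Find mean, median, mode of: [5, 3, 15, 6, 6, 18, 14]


Sorted: [3, 5, 6, 6, 14, 15, 18]
Mean = 67/7
Median = 6
Freq: {5: 1, 3: 1, 15: 1, 6: 2, 18: 1, 14: 1}
Mode: [6]

Mean=67/7, Median=6, Mode=6


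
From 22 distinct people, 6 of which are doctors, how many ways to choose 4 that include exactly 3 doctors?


Choose 3 of the 6 doctors and 1 of the other 16 people:
C(6,3)×C(16,1) = 20×16 = 320

320


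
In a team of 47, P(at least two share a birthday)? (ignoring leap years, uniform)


P(all different) = Π(365-i)/365 for i=0..46
= 0.045226
P(match) = 1 - 0.045226 = 0.954774

P ≈ 0.9548 ≈ 95.48%


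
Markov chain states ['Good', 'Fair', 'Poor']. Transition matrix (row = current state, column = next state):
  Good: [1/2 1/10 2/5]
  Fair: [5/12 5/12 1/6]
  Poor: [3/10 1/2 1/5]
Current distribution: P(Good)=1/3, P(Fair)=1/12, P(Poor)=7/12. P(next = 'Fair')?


P(next=Fair) = Σᵢ P(now=i)×P(i→Fair)
= 1/3×1/10 + 1/12×5/12 + 7/12×1/2
= 1/30 + 5/144 + 7/24 = 259/720

P = 259/720 ≈ 0.3597


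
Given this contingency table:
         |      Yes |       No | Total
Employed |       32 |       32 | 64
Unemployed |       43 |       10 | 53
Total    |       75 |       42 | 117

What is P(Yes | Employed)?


P(Yes | Employed) = 32/(32+32) = 32/64 = 1/2

P(Yes|Employed) = 1/2 ≈ 50.00%


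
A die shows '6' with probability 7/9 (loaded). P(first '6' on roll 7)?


Geometric: P(X=7) = (1-p)^(k-1)×p = (2/9)^6×7/9 = 448/4782969

P(X=7) = 448/4782969 ≈ 0.01%


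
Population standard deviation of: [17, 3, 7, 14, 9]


Mean = 50/5 = 10
  (17-10)²=49
  (3-10)²=49
  (7-10)²=9
  (14-10)²=16
  (9-10)²=1
Σ(x-μ)² = 124
σ² = 124/5

σ = √(124/5) ≈ 4.9800


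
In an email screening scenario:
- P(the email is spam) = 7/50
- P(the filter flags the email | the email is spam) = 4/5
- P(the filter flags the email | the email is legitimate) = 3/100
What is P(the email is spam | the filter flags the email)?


Using Bayes' theorem:
P(A|B) = P(B|A)·P(A) / P(B)

P(the filter flags the email) = 4/5 × 7/50 + 3/100 × 43/50
= 14/125 + 129/5000 = 689/5000

P(the email is spam|the filter flags the email) = (14/125) / (689/5000) = 560/689

P(the email is spam|the filter flags the email) = 560/689 ≈ 81.28%


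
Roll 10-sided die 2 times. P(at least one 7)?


P(no 7)^2 = (9/10)^2 = 81/100
P(≥1) = 1 - 81/100 = 19/100

P = 19/100 ≈ 19.00%


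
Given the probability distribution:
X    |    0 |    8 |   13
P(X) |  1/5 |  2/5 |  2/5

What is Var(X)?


E[X] = 42/5
E[X²] = 466/5
Var(X) = E[X²] - (E[X])² = 466/5 - 1764/25 = 566/25

Var(X) = 566/25 ≈ 22.6400


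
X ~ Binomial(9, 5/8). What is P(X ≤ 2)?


P(X ≤ 2) = Σ P(X=i) for i=0..2
P(X=0) = 19683/134217728
P(X=1) = 295245/134217728
P(X=2) = 492075/33554432
Sum = 570807/33554432

P(X ≤ 2) = 570807/33554432 ≈ 1.70%


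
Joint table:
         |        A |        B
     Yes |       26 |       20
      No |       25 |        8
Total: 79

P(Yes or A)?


P(Yes∨A) = P(Yes) + P(A) - P(Yes∧A)
= (46 + 51 - 26)/79 = 71/79

P = 71/79 ≈ 89.87%
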